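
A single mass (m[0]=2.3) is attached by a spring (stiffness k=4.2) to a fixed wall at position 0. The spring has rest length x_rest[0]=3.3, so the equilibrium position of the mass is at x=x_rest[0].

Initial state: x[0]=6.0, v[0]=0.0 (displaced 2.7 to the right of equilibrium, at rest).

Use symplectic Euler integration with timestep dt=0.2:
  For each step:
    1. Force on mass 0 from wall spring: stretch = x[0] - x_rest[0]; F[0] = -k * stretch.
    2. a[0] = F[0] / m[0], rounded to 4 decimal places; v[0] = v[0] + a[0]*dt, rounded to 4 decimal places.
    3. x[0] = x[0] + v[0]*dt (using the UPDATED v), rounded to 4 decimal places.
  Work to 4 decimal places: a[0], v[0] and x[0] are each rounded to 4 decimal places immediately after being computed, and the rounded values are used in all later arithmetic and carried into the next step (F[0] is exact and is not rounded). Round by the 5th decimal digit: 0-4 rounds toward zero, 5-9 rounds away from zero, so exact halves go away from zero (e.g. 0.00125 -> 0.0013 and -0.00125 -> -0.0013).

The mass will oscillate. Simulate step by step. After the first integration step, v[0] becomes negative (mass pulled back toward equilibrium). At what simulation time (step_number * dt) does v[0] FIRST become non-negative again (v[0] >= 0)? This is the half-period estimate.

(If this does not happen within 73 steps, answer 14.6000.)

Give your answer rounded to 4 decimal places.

Step 0: x=[6.0000] v=[0.0000]
Step 1: x=[5.8028] v=[-0.9861]
Step 2: x=[5.4228] v=[-1.9002]
Step 3: x=[4.8877] v=[-2.6755]
Step 4: x=[4.2366] v=[-3.2554]
Step 5: x=[3.5171] v=[-3.5975]
Step 6: x=[2.7817] v=[-3.6768]
Step 7: x=[2.0842] v=[-3.4875]
Step 8: x=[1.4755] v=[-3.0435]
Step 9: x=[1.0001] v=[-2.3772]
Step 10: x=[0.6927] v=[-1.5372]
Step 11: x=[0.5757] v=[-0.5850]
Step 12: x=[0.6577] v=[0.4100]
First v>=0 after going negative at step 12, time=2.4000

Answer: 2.4000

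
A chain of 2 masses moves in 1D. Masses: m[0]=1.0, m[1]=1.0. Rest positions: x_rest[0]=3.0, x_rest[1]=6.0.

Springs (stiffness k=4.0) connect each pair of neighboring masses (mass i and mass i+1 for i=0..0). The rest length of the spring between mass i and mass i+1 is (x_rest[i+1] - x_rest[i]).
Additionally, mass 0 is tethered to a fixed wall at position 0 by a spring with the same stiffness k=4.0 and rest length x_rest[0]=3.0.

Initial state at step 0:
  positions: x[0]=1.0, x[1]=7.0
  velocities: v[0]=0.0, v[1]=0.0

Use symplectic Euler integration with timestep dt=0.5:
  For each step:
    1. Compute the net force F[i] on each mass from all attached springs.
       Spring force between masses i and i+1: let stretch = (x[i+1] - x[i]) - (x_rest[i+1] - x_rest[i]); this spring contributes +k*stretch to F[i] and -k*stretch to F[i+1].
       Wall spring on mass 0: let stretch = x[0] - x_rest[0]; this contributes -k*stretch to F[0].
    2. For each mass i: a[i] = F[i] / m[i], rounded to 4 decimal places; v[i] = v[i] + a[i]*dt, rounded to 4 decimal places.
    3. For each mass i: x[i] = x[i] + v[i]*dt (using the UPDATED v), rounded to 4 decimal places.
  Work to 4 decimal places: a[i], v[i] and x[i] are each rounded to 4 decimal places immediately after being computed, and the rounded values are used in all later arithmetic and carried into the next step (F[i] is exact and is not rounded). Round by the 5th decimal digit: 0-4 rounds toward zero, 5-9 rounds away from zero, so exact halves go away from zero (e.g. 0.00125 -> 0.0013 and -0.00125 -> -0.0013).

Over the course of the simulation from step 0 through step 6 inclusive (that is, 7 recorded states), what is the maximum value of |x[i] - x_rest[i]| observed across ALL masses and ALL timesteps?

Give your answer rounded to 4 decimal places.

Answer: 3.0000

Derivation:
Step 0: x=[1.0000 7.0000] v=[0.0000 0.0000]
Step 1: x=[6.0000 4.0000] v=[10.0000 -6.0000]
Step 2: x=[3.0000 6.0000] v=[-6.0000 4.0000]
Step 3: x=[0.0000 8.0000] v=[-6.0000 4.0000]
Step 4: x=[5.0000 5.0000] v=[10.0000 -6.0000]
Step 5: x=[5.0000 5.0000] v=[0.0000 0.0000]
Step 6: x=[0.0000 8.0000] v=[-10.0000 6.0000]
Max displacement = 3.0000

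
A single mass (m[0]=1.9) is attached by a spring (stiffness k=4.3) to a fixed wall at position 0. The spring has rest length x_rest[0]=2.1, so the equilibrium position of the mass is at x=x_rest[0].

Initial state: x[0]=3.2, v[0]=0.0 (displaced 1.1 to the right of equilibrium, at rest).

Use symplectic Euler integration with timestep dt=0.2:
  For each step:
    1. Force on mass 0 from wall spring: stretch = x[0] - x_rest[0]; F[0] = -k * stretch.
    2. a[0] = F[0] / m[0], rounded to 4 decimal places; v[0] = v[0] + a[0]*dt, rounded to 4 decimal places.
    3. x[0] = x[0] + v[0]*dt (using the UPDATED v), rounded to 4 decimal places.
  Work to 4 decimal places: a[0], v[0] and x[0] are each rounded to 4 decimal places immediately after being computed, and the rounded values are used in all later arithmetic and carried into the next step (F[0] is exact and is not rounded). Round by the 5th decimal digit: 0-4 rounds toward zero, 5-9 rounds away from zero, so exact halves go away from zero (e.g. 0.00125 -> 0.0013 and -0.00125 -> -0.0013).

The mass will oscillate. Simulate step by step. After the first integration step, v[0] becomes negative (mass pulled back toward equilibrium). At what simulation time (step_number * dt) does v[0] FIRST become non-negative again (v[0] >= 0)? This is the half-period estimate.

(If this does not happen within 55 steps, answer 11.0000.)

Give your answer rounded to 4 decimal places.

Step 0: x=[3.2000] v=[0.0000]
Step 1: x=[3.1004] v=[-0.4979]
Step 2: x=[2.9103] v=[-0.9507]
Step 3: x=[2.6468] v=[-1.3175]
Step 4: x=[2.3338] v=[-1.5650]
Step 5: x=[1.9996] v=[-1.6708]
Step 6: x=[1.6745] v=[-1.6254]
Step 7: x=[1.3879] v=[-1.4328]
Step 8: x=[1.1658] v=[-1.1105]
Step 9: x=[1.0283] v=[-0.6877]
Step 10: x=[0.9878] v=[-0.2026]
Step 11: x=[1.0480] v=[0.3008]
First v>=0 after going negative at step 11, time=2.2000

Answer: 2.2000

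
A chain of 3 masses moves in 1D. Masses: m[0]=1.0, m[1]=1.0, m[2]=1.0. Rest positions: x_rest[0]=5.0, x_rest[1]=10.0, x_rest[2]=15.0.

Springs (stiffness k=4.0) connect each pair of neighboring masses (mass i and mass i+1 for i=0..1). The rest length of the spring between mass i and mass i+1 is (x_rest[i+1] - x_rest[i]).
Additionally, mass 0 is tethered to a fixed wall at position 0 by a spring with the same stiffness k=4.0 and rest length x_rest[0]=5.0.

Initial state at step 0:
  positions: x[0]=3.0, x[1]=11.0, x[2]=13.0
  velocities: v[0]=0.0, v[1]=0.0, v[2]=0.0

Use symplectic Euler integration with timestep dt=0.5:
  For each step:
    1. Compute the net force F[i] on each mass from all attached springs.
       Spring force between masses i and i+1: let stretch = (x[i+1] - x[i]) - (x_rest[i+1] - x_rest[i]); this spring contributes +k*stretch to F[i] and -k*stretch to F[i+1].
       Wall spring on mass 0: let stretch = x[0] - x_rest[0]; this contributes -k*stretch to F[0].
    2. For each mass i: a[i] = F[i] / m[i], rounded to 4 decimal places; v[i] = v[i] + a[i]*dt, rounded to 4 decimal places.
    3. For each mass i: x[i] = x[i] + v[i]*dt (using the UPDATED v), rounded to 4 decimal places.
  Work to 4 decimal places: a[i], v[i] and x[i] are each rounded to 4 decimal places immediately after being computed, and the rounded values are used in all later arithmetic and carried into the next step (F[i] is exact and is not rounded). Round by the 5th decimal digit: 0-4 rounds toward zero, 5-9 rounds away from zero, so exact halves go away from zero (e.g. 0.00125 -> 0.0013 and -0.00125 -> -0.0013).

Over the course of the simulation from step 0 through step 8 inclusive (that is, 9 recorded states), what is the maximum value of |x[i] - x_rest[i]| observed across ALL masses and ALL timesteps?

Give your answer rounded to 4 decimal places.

Step 0: x=[3.0000 11.0000 13.0000] v=[0.0000 0.0000 0.0000]
Step 1: x=[8.0000 5.0000 16.0000] v=[10.0000 -12.0000 6.0000]
Step 2: x=[2.0000 13.0000 13.0000] v=[-12.0000 16.0000 -6.0000]
Step 3: x=[5.0000 10.0000 15.0000] v=[6.0000 -6.0000 4.0000]
Step 4: x=[8.0000 7.0000 17.0000] v=[6.0000 -6.0000 4.0000]
Step 5: x=[2.0000 15.0000 14.0000] v=[-12.0000 16.0000 -6.0000]
Step 6: x=[7.0000 9.0000 17.0000] v=[10.0000 -12.0000 6.0000]
Step 7: x=[7.0000 9.0000 17.0000] v=[0.0000 0.0000 0.0000]
Step 8: x=[2.0000 15.0000 14.0000] v=[-10.0000 12.0000 -6.0000]
Max displacement = 5.0000

Answer: 5.0000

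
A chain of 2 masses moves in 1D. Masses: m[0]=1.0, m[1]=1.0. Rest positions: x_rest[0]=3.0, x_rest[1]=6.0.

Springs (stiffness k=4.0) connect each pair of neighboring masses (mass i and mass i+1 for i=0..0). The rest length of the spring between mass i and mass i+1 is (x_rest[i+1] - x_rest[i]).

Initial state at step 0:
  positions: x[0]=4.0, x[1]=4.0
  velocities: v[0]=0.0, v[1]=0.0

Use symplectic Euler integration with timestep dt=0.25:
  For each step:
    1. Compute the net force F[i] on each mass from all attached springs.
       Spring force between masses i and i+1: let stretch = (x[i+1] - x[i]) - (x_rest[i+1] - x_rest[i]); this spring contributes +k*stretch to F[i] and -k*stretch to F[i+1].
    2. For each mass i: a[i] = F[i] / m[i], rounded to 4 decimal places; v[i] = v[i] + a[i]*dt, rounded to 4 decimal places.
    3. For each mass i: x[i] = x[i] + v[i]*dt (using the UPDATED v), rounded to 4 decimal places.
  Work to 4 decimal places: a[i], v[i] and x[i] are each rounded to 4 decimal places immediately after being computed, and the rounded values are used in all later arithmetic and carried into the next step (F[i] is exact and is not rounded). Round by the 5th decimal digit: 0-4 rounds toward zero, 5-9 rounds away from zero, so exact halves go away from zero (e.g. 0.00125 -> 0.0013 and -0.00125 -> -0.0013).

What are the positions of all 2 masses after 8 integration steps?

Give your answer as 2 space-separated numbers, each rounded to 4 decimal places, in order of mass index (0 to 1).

Step 0: x=[4.0000 4.0000] v=[0.0000 0.0000]
Step 1: x=[3.2500 4.7500] v=[-3.0000 3.0000]
Step 2: x=[2.1250 5.8750] v=[-4.5000 4.5000]
Step 3: x=[1.1875 6.8125] v=[-3.7500 3.7500]
Step 4: x=[0.9063 7.0938] v=[-1.1250 1.1250]
Step 5: x=[1.4219 6.5782] v=[2.0625 -2.0625]
Step 6: x=[2.4766 5.5235] v=[4.2188 -4.2188]
Step 7: x=[3.5430 4.4571] v=[4.2657 -4.2657]
Step 8: x=[4.0880 3.9122] v=[2.1798 -2.1798]

Answer: 4.0880 3.9122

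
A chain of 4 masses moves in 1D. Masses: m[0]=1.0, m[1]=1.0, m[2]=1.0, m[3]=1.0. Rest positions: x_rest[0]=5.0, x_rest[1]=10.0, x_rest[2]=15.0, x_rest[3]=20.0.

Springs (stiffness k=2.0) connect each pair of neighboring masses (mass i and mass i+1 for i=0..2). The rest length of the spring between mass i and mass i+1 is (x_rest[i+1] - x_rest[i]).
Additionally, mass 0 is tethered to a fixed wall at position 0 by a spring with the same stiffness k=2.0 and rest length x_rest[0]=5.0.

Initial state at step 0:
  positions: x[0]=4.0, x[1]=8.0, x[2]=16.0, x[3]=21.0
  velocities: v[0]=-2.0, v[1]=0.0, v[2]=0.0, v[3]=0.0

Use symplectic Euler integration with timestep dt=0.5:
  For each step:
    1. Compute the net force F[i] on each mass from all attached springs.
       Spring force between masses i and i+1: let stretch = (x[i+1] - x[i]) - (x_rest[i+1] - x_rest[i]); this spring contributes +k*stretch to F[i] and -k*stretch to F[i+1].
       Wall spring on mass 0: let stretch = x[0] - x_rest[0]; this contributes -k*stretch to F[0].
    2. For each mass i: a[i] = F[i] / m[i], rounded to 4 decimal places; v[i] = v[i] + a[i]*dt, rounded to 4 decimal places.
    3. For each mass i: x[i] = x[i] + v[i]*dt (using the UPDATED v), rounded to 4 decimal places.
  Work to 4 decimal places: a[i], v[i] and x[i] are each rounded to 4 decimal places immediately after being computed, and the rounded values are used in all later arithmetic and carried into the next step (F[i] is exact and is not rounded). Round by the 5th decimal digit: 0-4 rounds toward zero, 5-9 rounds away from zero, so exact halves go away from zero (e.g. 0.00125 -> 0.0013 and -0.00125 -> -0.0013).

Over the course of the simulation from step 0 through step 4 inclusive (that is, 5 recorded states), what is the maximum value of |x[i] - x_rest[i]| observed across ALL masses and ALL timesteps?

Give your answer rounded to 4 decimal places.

Step 0: x=[4.0000 8.0000 16.0000 21.0000] v=[-2.0000 0.0000 0.0000 0.0000]
Step 1: x=[3.0000 10.0000 14.5000 21.0000] v=[-2.0000 4.0000 -3.0000 0.0000]
Step 2: x=[4.0000 10.7500 14.0000 20.2500] v=[2.0000 1.5000 -1.0000 -1.5000]
Step 3: x=[6.3750 9.7500 15.0000 18.8750] v=[4.7500 -2.0000 2.0000 -2.7500]
Step 4: x=[7.2500 9.6875 15.3125 18.0625] v=[1.7500 -0.1250 0.6250 -1.6250]
Max displacement = 2.2500

Answer: 2.2500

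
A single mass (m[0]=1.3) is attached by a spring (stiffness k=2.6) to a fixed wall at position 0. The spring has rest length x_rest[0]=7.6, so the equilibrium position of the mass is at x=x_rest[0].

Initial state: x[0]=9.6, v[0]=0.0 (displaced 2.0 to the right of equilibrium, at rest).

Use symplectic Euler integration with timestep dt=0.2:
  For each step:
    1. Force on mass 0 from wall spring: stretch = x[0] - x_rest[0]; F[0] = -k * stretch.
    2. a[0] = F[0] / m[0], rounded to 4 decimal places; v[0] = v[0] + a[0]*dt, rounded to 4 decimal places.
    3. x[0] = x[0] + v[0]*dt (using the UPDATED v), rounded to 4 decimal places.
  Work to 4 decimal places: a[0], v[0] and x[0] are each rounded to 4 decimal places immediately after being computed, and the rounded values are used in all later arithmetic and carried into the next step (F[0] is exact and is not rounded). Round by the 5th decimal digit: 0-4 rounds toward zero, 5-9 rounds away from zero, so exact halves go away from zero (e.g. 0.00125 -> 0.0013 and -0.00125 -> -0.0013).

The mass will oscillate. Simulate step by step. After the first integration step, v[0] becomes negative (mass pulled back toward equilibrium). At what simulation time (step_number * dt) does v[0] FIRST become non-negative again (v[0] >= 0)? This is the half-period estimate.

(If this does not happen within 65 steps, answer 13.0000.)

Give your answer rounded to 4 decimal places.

Answer: 2.4000

Derivation:
Step 0: x=[9.6000] v=[0.0000]
Step 1: x=[9.4400] v=[-0.8000]
Step 2: x=[9.1328] v=[-1.5360]
Step 3: x=[8.7030] v=[-2.1491]
Step 4: x=[8.1849] v=[-2.5903]
Step 5: x=[7.6200] v=[-2.8243]
Step 6: x=[7.0535] v=[-2.8323]
Step 7: x=[6.5308] v=[-2.6137]
Step 8: x=[6.0936] v=[-2.1860]
Step 9: x=[5.7769] v=[-1.5834]
Step 10: x=[5.6061] v=[-0.8542]
Step 11: x=[5.5948] v=[-0.0566]
Step 12: x=[5.7439] v=[0.7455]
First v>=0 after going negative at step 12, time=2.4000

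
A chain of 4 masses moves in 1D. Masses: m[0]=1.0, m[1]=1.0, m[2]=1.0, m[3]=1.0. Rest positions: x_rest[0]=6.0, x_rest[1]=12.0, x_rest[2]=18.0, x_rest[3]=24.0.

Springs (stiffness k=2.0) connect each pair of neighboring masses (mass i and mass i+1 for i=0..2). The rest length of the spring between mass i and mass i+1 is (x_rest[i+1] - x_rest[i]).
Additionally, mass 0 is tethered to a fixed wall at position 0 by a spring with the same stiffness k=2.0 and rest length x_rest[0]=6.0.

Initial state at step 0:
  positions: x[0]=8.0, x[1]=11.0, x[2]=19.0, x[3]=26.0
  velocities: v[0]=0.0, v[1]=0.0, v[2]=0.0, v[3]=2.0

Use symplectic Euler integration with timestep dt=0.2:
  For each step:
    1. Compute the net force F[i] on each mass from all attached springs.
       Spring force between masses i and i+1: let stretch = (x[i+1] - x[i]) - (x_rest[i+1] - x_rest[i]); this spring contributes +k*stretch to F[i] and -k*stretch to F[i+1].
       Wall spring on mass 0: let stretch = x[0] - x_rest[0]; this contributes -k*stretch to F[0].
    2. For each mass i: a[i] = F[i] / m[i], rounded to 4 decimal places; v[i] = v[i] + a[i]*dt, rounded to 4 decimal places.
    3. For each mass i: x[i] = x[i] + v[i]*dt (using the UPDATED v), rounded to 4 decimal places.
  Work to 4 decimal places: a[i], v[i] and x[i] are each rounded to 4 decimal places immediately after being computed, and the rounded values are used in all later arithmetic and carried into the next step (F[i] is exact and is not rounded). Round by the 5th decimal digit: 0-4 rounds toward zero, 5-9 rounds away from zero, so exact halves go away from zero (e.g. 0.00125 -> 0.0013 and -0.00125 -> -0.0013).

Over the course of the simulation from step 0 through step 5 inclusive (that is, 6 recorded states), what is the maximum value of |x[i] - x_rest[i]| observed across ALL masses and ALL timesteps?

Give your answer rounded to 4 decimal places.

Step 0: x=[8.0000 11.0000 19.0000 26.0000] v=[0.0000 0.0000 0.0000 2.0000]
Step 1: x=[7.6000 11.4000 18.9200 26.3200] v=[-2.0000 2.0000 -0.4000 1.6000]
Step 2: x=[6.8960 12.0976 18.8304 26.5280] v=[-3.5200 3.4880 -0.4480 1.0400]
Step 3: x=[6.0564 12.9177 18.8180 26.6002] v=[-4.1978 4.1005 -0.0621 0.3610]
Step 4: x=[5.2812 13.6609 18.9561 26.5298] v=[-3.8758 3.7161 0.6907 -0.3519]
Step 5: x=[4.7539 14.1574 19.2765 26.3335] v=[-2.6364 2.4823 1.6021 -0.9814]
Max displacement = 2.6002

Answer: 2.6002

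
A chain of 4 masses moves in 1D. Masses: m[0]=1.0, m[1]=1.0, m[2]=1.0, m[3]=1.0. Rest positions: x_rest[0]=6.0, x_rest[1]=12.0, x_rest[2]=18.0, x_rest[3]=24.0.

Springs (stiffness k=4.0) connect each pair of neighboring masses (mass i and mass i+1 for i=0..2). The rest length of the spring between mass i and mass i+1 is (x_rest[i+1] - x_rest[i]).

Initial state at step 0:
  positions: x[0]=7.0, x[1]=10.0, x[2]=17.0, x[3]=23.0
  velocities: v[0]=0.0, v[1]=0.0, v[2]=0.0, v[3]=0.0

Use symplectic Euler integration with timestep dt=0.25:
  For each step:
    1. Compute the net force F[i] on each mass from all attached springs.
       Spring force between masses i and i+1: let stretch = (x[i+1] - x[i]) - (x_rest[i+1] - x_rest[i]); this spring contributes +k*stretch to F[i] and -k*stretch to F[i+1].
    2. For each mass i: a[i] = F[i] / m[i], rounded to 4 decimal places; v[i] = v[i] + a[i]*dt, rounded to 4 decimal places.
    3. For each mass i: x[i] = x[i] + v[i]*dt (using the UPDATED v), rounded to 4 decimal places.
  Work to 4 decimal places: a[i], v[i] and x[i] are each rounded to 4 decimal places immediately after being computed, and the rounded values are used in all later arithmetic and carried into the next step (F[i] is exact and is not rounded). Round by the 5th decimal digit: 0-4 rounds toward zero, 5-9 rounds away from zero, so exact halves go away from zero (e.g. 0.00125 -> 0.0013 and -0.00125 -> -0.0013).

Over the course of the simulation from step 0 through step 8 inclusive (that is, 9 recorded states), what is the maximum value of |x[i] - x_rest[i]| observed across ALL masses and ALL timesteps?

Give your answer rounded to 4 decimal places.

Answer: 2.0813

Derivation:
Step 0: x=[7.0000 10.0000 17.0000 23.0000] v=[0.0000 0.0000 0.0000 0.0000]
Step 1: x=[6.2500 11.0000 16.7500 23.0000] v=[-3.0000 4.0000 -1.0000 0.0000]
Step 2: x=[5.1875 12.2500 16.6250 22.9375] v=[-4.2500 5.0000 -0.5000 -0.2500]
Step 3: x=[4.3906 12.8281 16.9844 22.7969] v=[-3.1875 2.3125 1.4375 -0.5625]
Step 4: x=[4.2031 12.3359 17.7578 22.7032] v=[-0.7500 -1.9687 3.0937 -0.3750]
Step 5: x=[4.5488 11.1660 18.4121 22.8731] v=[1.3828 -4.6796 2.6172 0.6796]
Step 6: x=[5.0488 10.1533 18.3701 23.4278] v=[2.0000 -4.0507 -0.1679 2.2186]
Step 7: x=[5.3249 9.9187 17.5384 24.2180] v=[1.1045 -0.9384 -3.3270 3.1609]
Step 8: x=[5.2495 10.4406 16.4716 24.8383] v=[-0.3017 2.0875 -4.2671 2.4813]
Max displacement = 2.0813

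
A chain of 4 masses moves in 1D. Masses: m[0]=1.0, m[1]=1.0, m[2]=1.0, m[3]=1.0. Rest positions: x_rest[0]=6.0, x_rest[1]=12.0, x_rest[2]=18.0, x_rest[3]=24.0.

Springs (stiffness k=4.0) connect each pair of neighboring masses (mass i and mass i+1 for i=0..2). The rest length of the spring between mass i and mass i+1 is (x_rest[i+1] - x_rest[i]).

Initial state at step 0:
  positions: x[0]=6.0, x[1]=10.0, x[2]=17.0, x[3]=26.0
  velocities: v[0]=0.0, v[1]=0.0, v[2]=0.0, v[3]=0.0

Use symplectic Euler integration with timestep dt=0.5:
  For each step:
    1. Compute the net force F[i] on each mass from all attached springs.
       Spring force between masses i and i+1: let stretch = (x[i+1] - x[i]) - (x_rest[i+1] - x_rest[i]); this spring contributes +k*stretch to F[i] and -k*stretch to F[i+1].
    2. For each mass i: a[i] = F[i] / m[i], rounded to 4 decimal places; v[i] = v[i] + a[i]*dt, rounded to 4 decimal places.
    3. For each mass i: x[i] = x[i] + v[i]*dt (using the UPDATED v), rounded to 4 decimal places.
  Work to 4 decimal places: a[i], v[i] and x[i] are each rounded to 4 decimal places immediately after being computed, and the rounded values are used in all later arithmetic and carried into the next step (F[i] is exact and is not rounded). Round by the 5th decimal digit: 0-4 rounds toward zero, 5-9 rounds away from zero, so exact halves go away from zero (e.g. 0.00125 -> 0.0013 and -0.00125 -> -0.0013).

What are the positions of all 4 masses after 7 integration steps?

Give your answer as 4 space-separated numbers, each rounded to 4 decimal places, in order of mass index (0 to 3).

Step 0: x=[6.0000 10.0000 17.0000 26.0000] v=[0.0000 0.0000 0.0000 0.0000]
Step 1: x=[4.0000 13.0000 19.0000 23.0000] v=[-4.0000 6.0000 4.0000 -6.0000]
Step 2: x=[5.0000 13.0000 19.0000 22.0000] v=[2.0000 0.0000 0.0000 -2.0000]
Step 3: x=[8.0000 11.0000 16.0000 24.0000] v=[6.0000 -4.0000 -6.0000 4.0000]
Step 4: x=[8.0000 11.0000 16.0000 24.0000] v=[0.0000 0.0000 0.0000 0.0000]
Step 5: x=[5.0000 13.0000 19.0000 22.0000] v=[-6.0000 4.0000 6.0000 -4.0000]
Step 6: x=[4.0000 13.0000 19.0000 23.0000] v=[-2.0000 0.0000 0.0000 2.0000]
Step 7: x=[6.0000 10.0000 17.0000 26.0000] v=[4.0000 -6.0000 -4.0000 6.0000]

Answer: 6.0000 10.0000 17.0000 26.0000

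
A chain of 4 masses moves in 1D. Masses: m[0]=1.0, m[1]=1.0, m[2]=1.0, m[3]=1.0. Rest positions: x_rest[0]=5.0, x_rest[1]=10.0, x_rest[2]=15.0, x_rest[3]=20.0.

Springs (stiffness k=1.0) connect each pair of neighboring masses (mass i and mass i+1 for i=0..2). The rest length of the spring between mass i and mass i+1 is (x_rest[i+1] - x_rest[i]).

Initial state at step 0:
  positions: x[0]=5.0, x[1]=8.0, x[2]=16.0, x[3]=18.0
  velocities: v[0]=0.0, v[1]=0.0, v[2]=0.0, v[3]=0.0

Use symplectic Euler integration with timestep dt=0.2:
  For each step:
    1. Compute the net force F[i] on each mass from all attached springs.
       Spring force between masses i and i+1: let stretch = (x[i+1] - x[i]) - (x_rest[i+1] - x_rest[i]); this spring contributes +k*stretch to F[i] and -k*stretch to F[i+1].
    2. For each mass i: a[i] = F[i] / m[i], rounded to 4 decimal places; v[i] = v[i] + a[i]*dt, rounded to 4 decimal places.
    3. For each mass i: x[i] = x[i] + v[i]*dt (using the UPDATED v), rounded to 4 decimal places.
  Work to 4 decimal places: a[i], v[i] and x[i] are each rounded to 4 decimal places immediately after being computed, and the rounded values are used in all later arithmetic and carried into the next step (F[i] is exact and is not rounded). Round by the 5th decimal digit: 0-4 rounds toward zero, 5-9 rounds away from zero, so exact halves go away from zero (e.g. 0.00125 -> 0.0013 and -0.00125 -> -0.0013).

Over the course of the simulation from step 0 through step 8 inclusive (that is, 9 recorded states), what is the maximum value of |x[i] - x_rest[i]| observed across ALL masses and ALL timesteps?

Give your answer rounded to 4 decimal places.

Answer: 2.6362

Derivation:
Step 0: x=[5.0000 8.0000 16.0000 18.0000] v=[0.0000 0.0000 0.0000 0.0000]
Step 1: x=[4.9200 8.2000 15.7600 18.1200] v=[-0.4000 1.0000 -1.2000 0.6000]
Step 2: x=[4.7712 8.5712 15.3120 18.3456] v=[-0.7440 1.8560 -2.2400 1.1280]
Step 3: x=[4.5744 9.0600 14.7157 18.6499] v=[-0.9840 2.4442 -2.9814 1.5213]
Step 4: x=[4.3570 9.5956 14.0506 18.9968] v=[-1.0869 2.6782 -3.3257 1.7345]
Step 5: x=[4.1492 10.0999 13.4051 19.3459] v=[-1.0392 2.5215 -3.2275 1.7453]
Step 6: x=[3.9794 10.4984 12.8650 19.6573] v=[-0.8491 1.9924 -2.7004 1.5571]
Step 7: x=[3.8703 10.7308 12.5019 19.8970] v=[-0.5453 1.1619 -1.8153 1.1986]
Step 8: x=[3.8357 10.7596 12.3638 20.0409] v=[-0.1732 0.1440 -0.6905 0.7196]
Max displacement = 2.6362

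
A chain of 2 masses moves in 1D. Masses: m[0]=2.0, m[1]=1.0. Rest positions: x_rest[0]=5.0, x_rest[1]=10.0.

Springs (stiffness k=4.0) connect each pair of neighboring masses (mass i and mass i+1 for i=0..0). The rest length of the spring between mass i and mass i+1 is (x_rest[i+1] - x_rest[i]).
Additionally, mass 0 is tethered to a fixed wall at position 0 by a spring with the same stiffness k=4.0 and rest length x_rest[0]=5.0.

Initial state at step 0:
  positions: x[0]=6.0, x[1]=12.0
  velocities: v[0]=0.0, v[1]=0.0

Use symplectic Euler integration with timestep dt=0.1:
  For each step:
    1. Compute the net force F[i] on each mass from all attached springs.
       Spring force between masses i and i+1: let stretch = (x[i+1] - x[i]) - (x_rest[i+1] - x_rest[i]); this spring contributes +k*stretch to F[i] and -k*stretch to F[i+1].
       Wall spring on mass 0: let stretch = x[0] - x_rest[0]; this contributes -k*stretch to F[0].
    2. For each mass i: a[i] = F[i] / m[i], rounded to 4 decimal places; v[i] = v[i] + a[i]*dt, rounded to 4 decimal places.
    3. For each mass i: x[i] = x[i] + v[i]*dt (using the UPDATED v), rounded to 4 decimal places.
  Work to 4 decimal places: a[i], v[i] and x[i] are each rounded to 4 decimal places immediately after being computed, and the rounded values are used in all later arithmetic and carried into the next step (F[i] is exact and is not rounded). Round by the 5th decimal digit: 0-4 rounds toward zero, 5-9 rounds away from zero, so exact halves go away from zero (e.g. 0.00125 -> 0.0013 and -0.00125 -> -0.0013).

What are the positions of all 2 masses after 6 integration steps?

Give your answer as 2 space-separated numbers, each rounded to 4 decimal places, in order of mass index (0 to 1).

Answer: 5.9492 11.2642

Derivation:
Step 0: x=[6.0000 12.0000] v=[0.0000 0.0000]
Step 1: x=[6.0000 11.9600] v=[0.0000 -0.4000]
Step 2: x=[5.9992 11.8816] v=[-0.0080 -0.7840]
Step 3: x=[5.9961 11.7679] v=[-0.0314 -1.1370]
Step 4: x=[5.9885 11.6233] v=[-0.0763 -1.4457]
Step 5: x=[5.9738 11.4533] v=[-0.1470 -1.6996]
Step 6: x=[5.9492 11.2642] v=[-0.2459 -1.8914]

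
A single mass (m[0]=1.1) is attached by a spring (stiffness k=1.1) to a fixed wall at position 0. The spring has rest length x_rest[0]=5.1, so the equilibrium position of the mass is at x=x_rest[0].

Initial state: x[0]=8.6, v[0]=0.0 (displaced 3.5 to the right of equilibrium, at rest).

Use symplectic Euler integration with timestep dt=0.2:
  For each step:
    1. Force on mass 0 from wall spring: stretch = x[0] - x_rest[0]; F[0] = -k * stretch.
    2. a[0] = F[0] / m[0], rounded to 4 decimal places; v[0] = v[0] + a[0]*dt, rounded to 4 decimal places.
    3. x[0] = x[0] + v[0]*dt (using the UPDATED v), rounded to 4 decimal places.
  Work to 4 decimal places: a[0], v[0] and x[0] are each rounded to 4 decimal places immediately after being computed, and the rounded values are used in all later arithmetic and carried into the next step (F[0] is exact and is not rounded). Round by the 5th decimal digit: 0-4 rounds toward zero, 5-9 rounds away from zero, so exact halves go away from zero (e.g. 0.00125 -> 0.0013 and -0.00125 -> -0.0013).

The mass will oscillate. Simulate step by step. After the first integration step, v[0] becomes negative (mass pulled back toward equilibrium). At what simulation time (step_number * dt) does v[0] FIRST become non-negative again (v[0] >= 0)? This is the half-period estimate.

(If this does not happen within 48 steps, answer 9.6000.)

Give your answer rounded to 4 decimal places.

Step 0: x=[8.6000] v=[0.0000]
Step 1: x=[8.4600] v=[-0.7000]
Step 2: x=[8.1856] v=[-1.3720]
Step 3: x=[7.7878] v=[-1.9891]
Step 4: x=[7.2825] v=[-2.5267]
Step 5: x=[6.6899] v=[-2.9632]
Step 6: x=[6.0337] v=[-3.2812]
Step 7: x=[5.3401] v=[-3.4679]
Step 8: x=[4.6369] v=[-3.5159]
Step 9: x=[3.9522] v=[-3.4233]
Step 10: x=[3.3135] v=[-3.1937]
Step 11: x=[2.7462] v=[-2.8364]
Step 12: x=[2.2731] v=[-2.3656]
Step 13: x=[1.9131] v=[-1.8002]
Step 14: x=[1.6805] v=[-1.1628]
Step 15: x=[1.5847] v=[-0.4789]
Step 16: x=[1.6295] v=[0.2242]
First v>=0 after going negative at step 16, time=3.2000

Answer: 3.2000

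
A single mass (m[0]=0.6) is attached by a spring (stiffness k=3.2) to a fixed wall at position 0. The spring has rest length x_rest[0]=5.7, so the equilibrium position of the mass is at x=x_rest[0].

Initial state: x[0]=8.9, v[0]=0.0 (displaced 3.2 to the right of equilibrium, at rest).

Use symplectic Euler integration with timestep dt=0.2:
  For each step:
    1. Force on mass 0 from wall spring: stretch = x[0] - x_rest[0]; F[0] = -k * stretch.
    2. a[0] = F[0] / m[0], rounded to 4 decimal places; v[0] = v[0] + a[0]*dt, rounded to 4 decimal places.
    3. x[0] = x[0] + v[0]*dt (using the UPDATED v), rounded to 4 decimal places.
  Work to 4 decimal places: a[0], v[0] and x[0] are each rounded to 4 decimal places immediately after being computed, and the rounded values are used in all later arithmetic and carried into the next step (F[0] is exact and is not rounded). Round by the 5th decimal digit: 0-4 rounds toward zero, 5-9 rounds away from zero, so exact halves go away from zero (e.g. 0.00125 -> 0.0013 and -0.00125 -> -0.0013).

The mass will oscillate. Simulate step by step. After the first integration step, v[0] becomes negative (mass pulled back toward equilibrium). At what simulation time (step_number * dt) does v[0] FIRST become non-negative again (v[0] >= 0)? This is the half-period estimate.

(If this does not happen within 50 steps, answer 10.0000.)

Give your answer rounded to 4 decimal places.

Step 0: x=[8.9000] v=[0.0000]
Step 1: x=[8.2173] v=[-3.4133]
Step 2: x=[6.9976] v=[-6.0984]
Step 3: x=[5.5011] v=[-7.4825]
Step 4: x=[4.0470] v=[-7.2703]
Step 5: x=[2.9456] v=[-5.5071]
Step 6: x=[2.4318] v=[-2.5691]
Step 7: x=[2.6152] v=[0.9170]
First v>=0 after going negative at step 7, time=1.4000

Answer: 1.4000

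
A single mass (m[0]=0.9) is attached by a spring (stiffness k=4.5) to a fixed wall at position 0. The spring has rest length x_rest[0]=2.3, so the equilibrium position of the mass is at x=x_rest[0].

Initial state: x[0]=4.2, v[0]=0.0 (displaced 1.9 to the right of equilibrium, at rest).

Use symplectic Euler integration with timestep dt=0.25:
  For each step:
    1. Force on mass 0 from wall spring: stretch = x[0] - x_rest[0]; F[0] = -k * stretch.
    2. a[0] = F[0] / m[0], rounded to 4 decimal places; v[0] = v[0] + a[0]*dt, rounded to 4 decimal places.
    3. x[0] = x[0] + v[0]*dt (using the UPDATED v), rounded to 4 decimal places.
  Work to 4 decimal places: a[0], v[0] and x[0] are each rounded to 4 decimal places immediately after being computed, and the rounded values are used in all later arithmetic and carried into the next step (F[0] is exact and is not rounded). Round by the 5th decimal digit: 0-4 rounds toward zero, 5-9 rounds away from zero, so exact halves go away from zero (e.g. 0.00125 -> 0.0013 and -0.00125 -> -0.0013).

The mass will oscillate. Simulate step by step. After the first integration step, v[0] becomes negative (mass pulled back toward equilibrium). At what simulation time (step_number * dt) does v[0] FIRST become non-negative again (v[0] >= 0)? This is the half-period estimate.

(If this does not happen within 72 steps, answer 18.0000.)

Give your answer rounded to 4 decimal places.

Answer: 1.5000

Derivation:
Step 0: x=[4.2000] v=[0.0000]
Step 1: x=[3.6063] v=[-2.3750]
Step 2: x=[2.6043] v=[-4.0079]
Step 3: x=[1.5072] v=[-4.3883]
Step 4: x=[0.6579] v=[-3.3973]
Step 5: x=[0.3217] v=[-1.3447]
Step 6: x=[0.6038] v=[1.1282]
First v>=0 after going negative at step 6, time=1.5000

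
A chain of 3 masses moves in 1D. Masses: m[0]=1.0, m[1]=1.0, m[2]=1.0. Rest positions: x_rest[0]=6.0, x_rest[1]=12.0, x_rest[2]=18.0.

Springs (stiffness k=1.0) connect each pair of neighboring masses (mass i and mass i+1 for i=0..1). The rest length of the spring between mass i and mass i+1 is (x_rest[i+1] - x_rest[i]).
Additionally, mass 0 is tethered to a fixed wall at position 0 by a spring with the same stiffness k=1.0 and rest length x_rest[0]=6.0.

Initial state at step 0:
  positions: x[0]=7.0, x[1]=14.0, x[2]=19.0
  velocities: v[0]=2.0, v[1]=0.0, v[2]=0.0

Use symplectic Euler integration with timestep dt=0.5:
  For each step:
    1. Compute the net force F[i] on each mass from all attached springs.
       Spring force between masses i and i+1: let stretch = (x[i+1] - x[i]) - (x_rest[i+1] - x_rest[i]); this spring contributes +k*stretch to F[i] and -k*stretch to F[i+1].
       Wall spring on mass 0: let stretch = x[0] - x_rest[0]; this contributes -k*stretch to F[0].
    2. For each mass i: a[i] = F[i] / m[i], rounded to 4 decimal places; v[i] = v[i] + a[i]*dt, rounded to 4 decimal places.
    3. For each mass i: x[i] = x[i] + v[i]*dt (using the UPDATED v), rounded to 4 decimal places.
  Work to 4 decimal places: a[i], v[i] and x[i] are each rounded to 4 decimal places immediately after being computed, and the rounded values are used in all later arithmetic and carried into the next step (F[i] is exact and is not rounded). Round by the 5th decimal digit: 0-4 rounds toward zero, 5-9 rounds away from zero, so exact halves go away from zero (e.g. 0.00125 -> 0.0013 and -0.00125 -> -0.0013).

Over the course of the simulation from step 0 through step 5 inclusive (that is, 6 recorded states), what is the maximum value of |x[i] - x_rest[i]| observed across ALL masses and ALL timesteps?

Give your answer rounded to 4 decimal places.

Step 0: x=[7.0000 14.0000 19.0000] v=[2.0000 0.0000 0.0000]
Step 1: x=[8.0000 13.5000 19.2500] v=[2.0000 -1.0000 0.5000]
Step 2: x=[8.3750 13.0625 19.5625] v=[0.7500 -0.8750 0.6250]
Step 3: x=[7.8281 13.0782 19.7500] v=[-1.0938 0.0313 0.3750]
Step 4: x=[6.6367 13.4493 19.7696] v=[-2.3828 0.7422 0.0391]
Step 5: x=[5.4893 13.6974 19.7091] v=[-2.2949 0.4961 -0.1211]
Max displacement = 2.3750

Answer: 2.3750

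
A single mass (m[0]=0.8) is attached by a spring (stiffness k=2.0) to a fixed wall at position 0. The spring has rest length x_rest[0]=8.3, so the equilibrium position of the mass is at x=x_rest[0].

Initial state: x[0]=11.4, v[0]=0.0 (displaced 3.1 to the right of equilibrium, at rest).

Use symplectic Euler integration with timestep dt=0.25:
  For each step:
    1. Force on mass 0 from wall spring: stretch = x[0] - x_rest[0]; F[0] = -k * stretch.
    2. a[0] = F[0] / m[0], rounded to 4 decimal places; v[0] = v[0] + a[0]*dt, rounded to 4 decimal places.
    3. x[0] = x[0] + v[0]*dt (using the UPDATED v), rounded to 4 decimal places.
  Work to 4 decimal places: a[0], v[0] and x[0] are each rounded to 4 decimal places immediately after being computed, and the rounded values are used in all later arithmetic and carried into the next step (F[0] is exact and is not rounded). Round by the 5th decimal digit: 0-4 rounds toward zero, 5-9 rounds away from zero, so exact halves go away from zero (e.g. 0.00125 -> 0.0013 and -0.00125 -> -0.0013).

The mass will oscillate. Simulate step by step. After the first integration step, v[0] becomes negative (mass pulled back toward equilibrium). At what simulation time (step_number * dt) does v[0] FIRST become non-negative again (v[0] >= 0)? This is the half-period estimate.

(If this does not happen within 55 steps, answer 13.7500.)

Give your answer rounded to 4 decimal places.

Answer: 2.0000

Derivation:
Step 0: x=[11.4000] v=[0.0000]
Step 1: x=[10.9156] v=[-1.9375]
Step 2: x=[10.0225] v=[-3.5723]
Step 3: x=[8.8603] v=[-4.6489]
Step 4: x=[7.6105] v=[-4.9991]
Step 5: x=[6.4685] v=[-4.5682]
Step 6: x=[5.6126] v=[-3.4235]
Step 7: x=[5.1766] v=[-1.7439]
Step 8: x=[5.2287] v=[0.2082]
First v>=0 after going negative at step 8, time=2.0000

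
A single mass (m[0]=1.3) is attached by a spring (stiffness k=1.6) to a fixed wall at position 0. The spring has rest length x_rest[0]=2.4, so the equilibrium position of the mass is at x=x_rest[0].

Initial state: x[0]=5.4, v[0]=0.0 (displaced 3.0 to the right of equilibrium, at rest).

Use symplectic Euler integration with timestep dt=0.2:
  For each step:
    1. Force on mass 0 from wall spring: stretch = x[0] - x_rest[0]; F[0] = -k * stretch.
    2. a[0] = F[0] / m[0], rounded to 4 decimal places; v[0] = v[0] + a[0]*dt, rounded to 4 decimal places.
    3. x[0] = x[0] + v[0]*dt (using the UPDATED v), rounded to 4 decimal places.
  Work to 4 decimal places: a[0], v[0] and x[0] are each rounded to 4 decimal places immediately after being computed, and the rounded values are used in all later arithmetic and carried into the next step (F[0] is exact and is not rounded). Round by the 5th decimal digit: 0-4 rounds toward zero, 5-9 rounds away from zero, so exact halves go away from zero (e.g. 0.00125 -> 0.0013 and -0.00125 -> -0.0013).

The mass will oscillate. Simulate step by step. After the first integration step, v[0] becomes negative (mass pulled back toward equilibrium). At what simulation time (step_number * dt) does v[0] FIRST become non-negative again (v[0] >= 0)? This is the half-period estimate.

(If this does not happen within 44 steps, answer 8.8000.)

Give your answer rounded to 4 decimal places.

Step 0: x=[5.4000] v=[0.0000]
Step 1: x=[5.2523] v=[-0.7385]
Step 2: x=[4.9642] v=[-1.4406]
Step 3: x=[4.5498] v=[-2.0718]
Step 4: x=[4.0296] v=[-2.6010]
Step 5: x=[3.4292] v=[-3.0021]
Step 6: x=[2.7781] v=[-3.2554]
Step 7: x=[2.1084] v=[-3.3485]
Step 8: x=[1.4531] v=[-3.2767]
Step 9: x=[0.8444] v=[-3.0436]
Step 10: x=[0.3123] v=[-2.6607]
Step 11: x=[-0.1171] v=[-2.1468]
Step 12: x=[-0.4225] v=[-1.5272]
Step 13: x=[-0.5890] v=[-0.8324]
Step 14: x=[-0.6083] v=[-0.0966]
Step 15: x=[-0.4795] v=[0.6439]
First v>=0 after going negative at step 15, time=3.0000

Answer: 3.0000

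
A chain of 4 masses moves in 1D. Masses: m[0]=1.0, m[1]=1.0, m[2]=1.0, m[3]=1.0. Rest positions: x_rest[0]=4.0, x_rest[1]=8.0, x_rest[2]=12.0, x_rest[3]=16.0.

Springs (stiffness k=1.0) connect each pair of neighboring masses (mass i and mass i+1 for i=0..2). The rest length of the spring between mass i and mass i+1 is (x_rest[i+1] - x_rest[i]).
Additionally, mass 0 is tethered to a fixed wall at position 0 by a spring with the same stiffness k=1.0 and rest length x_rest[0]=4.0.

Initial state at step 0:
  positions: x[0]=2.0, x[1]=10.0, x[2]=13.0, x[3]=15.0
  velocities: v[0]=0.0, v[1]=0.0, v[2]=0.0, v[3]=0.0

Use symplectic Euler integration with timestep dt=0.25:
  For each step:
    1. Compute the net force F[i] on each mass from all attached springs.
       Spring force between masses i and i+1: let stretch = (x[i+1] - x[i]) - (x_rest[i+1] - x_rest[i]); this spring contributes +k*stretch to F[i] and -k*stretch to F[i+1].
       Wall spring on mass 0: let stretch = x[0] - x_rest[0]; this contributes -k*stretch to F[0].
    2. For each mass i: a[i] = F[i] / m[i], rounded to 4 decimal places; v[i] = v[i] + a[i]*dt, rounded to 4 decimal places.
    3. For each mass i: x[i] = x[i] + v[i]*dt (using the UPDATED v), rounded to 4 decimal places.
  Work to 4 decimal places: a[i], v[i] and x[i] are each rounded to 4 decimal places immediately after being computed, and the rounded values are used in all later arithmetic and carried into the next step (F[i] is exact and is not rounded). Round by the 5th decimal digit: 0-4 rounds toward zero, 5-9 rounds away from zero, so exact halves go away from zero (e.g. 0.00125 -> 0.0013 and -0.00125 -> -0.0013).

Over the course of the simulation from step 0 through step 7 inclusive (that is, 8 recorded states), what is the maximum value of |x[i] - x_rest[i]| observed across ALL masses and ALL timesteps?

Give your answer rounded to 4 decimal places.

Answer: 2.3049

Derivation:
Step 0: x=[2.0000 10.0000 13.0000 15.0000] v=[0.0000 0.0000 0.0000 0.0000]
Step 1: x=[2.3750 9.6875 12.9375 15.1250] v=[1.5000 -1.2500 -0.2500 0.5000]
Step 2: x=[3.0586 9.1211 12.8086 15.3633] v=[2.7344 -2.2656 -0.5156 0.9531]
Step 3: x=[3.9300 8.4063 12.6089 15.6919] v=[3.4854 -2.8594 -0.7988 1.3144]
Step 4: x=[4.8355 7.6744 12.3392 16.0778] v=[3.6220 -2.9278 -1.0787 1.5437]
Step 5: x=[5.6162 7.0566 12.0116 16.4801] v=[3.1229 -2.4713 -1.3103 1.6091]
Step 6: x=[6.1360 6.6584 11.6536 16.8531] v=[2.0790 -1.5927 -1.4319 1.4920]
Step 7: x=[6.3049 6.5398 11.3084 17.1511] v=[0.6756 -0.4745 -1.3808 1.1921]
Max displacement = 2.3049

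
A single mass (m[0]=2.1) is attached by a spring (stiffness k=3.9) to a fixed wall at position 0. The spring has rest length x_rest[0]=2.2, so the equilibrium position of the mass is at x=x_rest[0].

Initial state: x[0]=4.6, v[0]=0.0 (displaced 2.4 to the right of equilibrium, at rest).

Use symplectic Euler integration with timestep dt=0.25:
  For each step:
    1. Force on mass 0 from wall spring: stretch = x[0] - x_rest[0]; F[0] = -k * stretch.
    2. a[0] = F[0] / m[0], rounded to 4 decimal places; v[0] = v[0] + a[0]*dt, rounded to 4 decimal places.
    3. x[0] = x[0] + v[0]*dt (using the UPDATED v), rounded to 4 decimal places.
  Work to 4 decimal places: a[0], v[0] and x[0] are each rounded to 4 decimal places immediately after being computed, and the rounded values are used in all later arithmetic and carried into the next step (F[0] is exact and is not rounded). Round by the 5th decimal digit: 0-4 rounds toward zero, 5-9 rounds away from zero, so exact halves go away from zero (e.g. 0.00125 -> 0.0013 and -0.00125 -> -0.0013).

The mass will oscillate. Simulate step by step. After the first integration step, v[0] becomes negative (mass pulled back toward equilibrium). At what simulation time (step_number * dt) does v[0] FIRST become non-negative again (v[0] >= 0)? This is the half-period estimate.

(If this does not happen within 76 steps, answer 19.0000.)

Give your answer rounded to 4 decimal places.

Answer: 2.5000

Derivation:
Step 0: x=[4.6000] v=[0.0000]
Step 1: x=[4.3214] v=[-1.1143]
Step 2: x=[3.7966] v=[-2.0992]
Step 3: x=[3.0865] v=[-2.8405]
Step 4: x=[2.2735] v=[-3.2521]
Step 5: x=[1.4520] v=[-3.2862]
Step 6: x=[0.7173] v=[-2.9389]
Step 7: x=[0.1547] v=[-2.2505]
Step 8: x=[-0.1705] v=[-1.3009]
Step 9: x=[-0.2206] v=[-0.2003]
Step 10: x=[0.0103] v=[0.9236]
First v>=0 after going negative at step 10, time=2.5000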